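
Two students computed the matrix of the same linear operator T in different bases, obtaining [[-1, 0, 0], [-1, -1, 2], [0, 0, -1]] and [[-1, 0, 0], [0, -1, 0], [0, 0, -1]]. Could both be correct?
No.

Both have characteristic polynomial (x + 1)^3, but the minimal polynomial of A is (x + 1)^2 while the minimal polynomial of B is x + 1. The minimal polynomial is a similarity invariant, so A and B are not similar.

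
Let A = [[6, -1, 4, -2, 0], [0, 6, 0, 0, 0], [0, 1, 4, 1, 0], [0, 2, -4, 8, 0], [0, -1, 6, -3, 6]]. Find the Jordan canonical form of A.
J = [[6, 1, 0, 0, 0], [0, 6, 0, 0, 0], [0, 0, 6, 1, 0], [0, 0, 0, 6, 0], [0, 0, 0, 0, 6]]

The characteristic polynomial is det(xI - A) = (x - 6)^5, so the eigenvalues are 6 (algebraic multiplicity 5).

For λ = 6: rank(A - 6I) = 2, rank((A - 6I)^2) = 0. The eigenspace has dimension 5 - 2 = 3, so there are 3 Jordan blocks; the rank sequence gives block sizes [2, 2, 1].

Assembling the blocks gives the Jordan form J above.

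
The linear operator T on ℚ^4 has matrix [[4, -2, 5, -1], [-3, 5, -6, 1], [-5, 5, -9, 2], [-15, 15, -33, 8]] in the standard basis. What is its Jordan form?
The characteristic polynomial is det(xI - A) = (x - 2)^4, so the eigenvalues are 2 (algebraic multiplicity 4).

For λ = 2: rank(A - 2I) = 2, rank((A - 2I)^2) = 0. The eigenspace has dimension 4 - 2 = 2, so there are 2 Jordan blocks; the rank sequence gives block sizes [2, 2].

Assembling the blocks gives the Jordan form J above.

J = [[2, 1, 0, 0], [0, 2, 0, 0], [0, 0, 2, 1], [0, 0, 0, 2]]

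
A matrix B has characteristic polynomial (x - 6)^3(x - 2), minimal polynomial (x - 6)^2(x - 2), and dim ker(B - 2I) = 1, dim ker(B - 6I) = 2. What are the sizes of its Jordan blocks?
λ = 2: algebraic multiplicity 1 (exponent in χ_B), largest block size 1 (exponent in m_B), 1 block (geometric multiplicity). This forces block sizes [1].
λ = 6: algebraic multiplicity 3 (exponent in χ_B), largest block size 2 (exponent in m_B), 2 blocks (geometric multiplicity). These force block sizes [2, 1].

Jordan blocks: (2, 1), (6, 2), (6, 1)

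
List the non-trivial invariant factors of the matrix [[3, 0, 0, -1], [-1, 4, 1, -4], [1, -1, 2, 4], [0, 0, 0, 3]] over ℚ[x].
The Jordan structure of A has elementary divisors (x - 3)^3, (x - 3). Arranging the block sizes at each eigenvalue in decreasing order and taking row products gives the invariant factors.

Invariant factors (smallest first, each dividing the next): x - 3, (x - 3)^3.

Check: the last factor (x - 3)^3 is the minimal polynomial, and the product (x - 3)^4 is the characteristic polynomial.

x - 3, (x - 3)^3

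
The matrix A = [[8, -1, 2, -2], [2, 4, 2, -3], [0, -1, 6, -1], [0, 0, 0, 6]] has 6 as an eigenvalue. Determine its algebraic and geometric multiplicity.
The characteristic polynomial is (x - 6)^4, so the factor x - 6 appears with exponent 4: the algebraic multiplicity is 4.

rank(A - 6I) = 2, so the eigenspace has dimension 4 - 2 = 2: the geometric multiplicity is 2.

Since 2 < 4, A is not diagonalizable.

algebraic multiplicity 4, geometric multiplicity 2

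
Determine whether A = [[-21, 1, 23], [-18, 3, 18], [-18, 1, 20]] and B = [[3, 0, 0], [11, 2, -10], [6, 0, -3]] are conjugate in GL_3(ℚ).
Two matrices over a field are similar if and only if they have the same invariant factors.

Both A and B have characteristic polynomial (x - 3)(x - 2)(x + 3) and minimal polynomial (x - 3)(x - 2)(x + 3). Computing further, both have invariant factors (x - 3)(x - 2)(x + 3). Hence A and B are similar.

Yes.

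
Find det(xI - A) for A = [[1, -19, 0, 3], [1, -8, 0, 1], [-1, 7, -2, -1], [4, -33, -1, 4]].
χ_A(x) = (x + 1)^3(x + 2)

xI - A = [[x - 1, 19, 0, -3], [-1, x + 8, 0, -1], [1, -7, x + 2, 1], [-4, 33, 1, x - 4]].

Expanding det(xI - A) along the first row:
det(xI - A) = + (x - 1)·det([[x + 8, 0, -1], [-7, x + 2, 1], [33, 1, x - 4]]) - (19)·det([[-1, 0, -1], [1, x + 2, 1], [-4, 1, x - 4]]) + (0)·det([[-1, x + 8, -1], [1, -7, 1], [-4, 33, x - 4]]) - (-3)·det([[-1, x + 8, 0], [1, -7, x + 2], [-4, 33, 1]]).

Evaluating gives χ_A(x) = x^4 + 5x^3 + 9x^2 + 7x + 2 = (x + 1)^3(x + 2).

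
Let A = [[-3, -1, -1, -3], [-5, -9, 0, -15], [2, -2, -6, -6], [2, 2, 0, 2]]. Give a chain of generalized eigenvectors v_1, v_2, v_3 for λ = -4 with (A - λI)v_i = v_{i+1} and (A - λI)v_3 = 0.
We seek v_1 ∈ ker((A + 4I)^3) \ ker((A + 4I)^2), then set v_{i+1} = (A + 4I) v_i.

One such chain is v_1 = [[1, 0, 1, 0]]^T, v_2 = [[0, -5, 0, 2]]^T, v_3 = [[-1, -5, -2, 2]]^T. Check: (A + 4I) v_3 = [[0, 0, 0, 0]]^T = 0.

v_1 = [[1, 0, 1, 0]]^T, v_2 = [[0, -5, 0, 2]]^T, v_3 = [[-1, -5, -2, 2]]^T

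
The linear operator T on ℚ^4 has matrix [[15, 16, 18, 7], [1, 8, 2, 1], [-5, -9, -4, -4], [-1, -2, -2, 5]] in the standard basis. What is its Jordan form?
J = [[6, 1, 0, 0], [0, 6, 0, 0], [0, 0, 6, 1], [0, 0, 0, 6]]

The characteristic polynomial is det(xI - A) = (x - 6)^4, so the eigenvalues are 6 (algebraic multiplicity 4).

For λ = 6: rank(A - 6I) = 2, rank((A - 6I)^2) = 0. The eigenspace has dimension 4 - 2 = 2, so there are 2 Jordan blocks; the rank sequence gives block sizes [2, 2].

Assembling the blocks gives the Jordan form J above.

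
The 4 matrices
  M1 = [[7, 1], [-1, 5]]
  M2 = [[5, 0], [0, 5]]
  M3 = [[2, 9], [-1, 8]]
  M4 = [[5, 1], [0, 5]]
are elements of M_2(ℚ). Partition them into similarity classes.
3 classes: {M1}, {M2}, {M3, M4}

Characteristic polynomials: χ_{M1} = (x - 6)^2, χ_{M2} = (x - 5)^2, χ_{M3} = (x - 5)^2, χ_{M4} = (x - 5)^2.

{M1}: invariant factors (x - 6)^2.

{M2}: invariant factors x - 5, x - 5.

{M3, M4}: invariant factors (x - 5)^2.

Matrices are similar if and only if their invariant-factor lists agree; the partition into similarity classes is {M1}, {M2}, {M3, M4}.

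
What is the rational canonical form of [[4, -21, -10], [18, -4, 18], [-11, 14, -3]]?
The invariant factors of A (the non-unit diagonal entries of the Smith normal form of xI - A over ℚ[x]) are (x + 4)(x^2 - x + 4), each dividing the next. The characteristic polynomial is their product, (x + 4)(x^2 - x + 4).

The rational canonical form is the block-diagonal matrix of companion matrices C(f_i):
R = [[0, 0, -16], [1, 0, 0], [0, 1, -3]].

Note the characteristic polynomial does not split into linear factors over ℚ, so A has no Jordan form over ℚ; the rational canonical form exists over any field.

R = [[0, 0, -16], [1, 0, 0], [0, 1, -3]]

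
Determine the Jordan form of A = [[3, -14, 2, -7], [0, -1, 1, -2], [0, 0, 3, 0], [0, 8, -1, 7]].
J = [[3, 1, 0, 0], [0, 3, 1, 0], [0, 0, 3, 0], [0, 0, 0, 3]]

The characteristic polynomial is det(xI - A) = (x - 3)^4, so the eigenvalues are 3 (algebraic multiplicity 4).

For λ = 3: rank(A - 3I) = 2, rank((A - 3I)^2) = 1, rank((A - 3I)^3) = 0. The eigenspace has dimension 4 - 2 = 2, so there are 2 Jordan blocks; the rank sequence gives block sizes [3, 1].

Assembling the blocks gives the Jordan form J above.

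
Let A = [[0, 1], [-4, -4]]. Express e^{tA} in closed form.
e^{tA} = [[(2*t + 1)*e^{-2*t}, t*e^{-2*t}], [-4*t*e^{-2*t}, (1 - 2*t)*e^{-2*t}]]

A has Jordan form J = [[-2, 1], [0, -2]] with A = PJP^{-1}, so e^{tA} = P e^{tJ} P^{-1}.

For a Jordan block J_k(λ), e^{tJ_k(λ)} = e^{λt} · (I + tN + t^2 N^2/2! + ... + t^{k-1} N^{k-1}/(k-1)!) where N is the nilpotent superdiagonal part.

Assembling the blocks and conjugating back gives the entries of e^{tA} as shown above.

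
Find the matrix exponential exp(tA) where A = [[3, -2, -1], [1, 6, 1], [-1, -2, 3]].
A has Jordan form J = [[4, 1, 0], [0, 4, 0], [0, 0, 4]] with A = PJP^{-1}, so e^{tA} = P e^{tJ} P^{-1}.

For a Jordan block J_k(λ), e^{tJ_k(λ)} = e^{λt} · (I + tN + t^2 N^2/2! + ... + t^{k-1} N^{k-1}/(k-1)!) where N is the nilpotent superdiagonal part.

Assembling the blocks and conjugating back gives the entries of e^{tA} as shown above.

e^{tA} = [[(1 - t)*e^{4*t}, -2*t*e^{4*t}, -t*e^{4*t}], [t*e^{4*t}, (2*t + 1)*e^{4*t}, t*e^{4*t}], [-t*e^{4*t}, -2*t*e^{4*t}, (1 - t)*e^{4*t}]]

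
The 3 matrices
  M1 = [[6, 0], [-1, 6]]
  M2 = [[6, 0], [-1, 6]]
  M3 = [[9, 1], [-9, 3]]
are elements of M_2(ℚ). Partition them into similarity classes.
Characteristic polynomials: χ_{M1} = (x - 6)^2, χ_{M2} = (x - 6)^2, χ_{M3} = (x - 6)^2.

{M1, M2, M3}: invariant factors (x - 6)^2.

Matrices are similar if and only if their invariant-factor lists agree; the partition into similarity classes is {M1, M2, M3}.

1 class: {M1, M2, M3}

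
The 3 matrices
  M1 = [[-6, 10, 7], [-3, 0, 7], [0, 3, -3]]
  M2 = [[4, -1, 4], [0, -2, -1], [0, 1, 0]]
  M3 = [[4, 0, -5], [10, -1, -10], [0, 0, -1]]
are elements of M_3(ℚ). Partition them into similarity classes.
Characteristic polynomials: χ_{M1} = (x + 3)^3, χ_{M2} = (x - 4)(x + 1)^2, χ_{M3} = (x - 4)(x + 1)^2.

{M1}: invariant factors (x + 3)^3.

{M2}: invariant factors (x - 4)(x + 1)^2.

{M3}: invariant factors x + 1, (x - 4)(x + 1).

Matrices are similar if and only if their invariant-factor lists agree; the partition into similarity classes is {M1}, {M2}, {M3}.

3 classes: {M1}, {M2}, {M3}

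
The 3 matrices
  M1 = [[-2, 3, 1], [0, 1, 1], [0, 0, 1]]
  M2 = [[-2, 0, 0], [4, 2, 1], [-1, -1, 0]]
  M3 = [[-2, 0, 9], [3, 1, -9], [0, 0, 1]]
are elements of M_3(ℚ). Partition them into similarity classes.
Characteristic polynomials: χ_{M1} = (x - 1)^2(x + 2), χ_{M2} = (x - 1)^2(x + 2), χ_{M3} = (x - 1)^2(x + 2).

{M1, M2}: invariant factors (x - 1)^2(x + 2).

{M3}: invariant factors x - 1, (x - 1)(x + 2).

Matrices are similar if and only if their invariant-factor lists agree; the partition into similarity classes is {M1, M2}, {M3}.

2 classes: {M1, M2}, {M3}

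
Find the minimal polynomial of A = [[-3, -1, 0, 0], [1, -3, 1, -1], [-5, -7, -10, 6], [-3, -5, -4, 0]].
The characteristic polynomial factors as (x + 4)^4. The minimal polynomial is ∏(x - λ)^{k_λ} where k_λ is the size of the largest Jordan block at λ.

For λ = -4: rank(A + 4I) = 2, and the largest Jordan block has size 3 (the smallest k with rank((A + 4I)^k) = rank((A + 4I)^(k+1))).

So m_A(x) = (x + 4)^3.

m_A(x) = (x + 4)^3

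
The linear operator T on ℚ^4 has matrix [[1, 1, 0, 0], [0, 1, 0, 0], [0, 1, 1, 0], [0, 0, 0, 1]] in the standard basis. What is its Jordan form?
The characteristic polynomial is det(xI - A) = (x - 1)^4, so the eigenvalues are 1 (algebraic multiplicity 4).

For λ = 1: rank(A - I) = 1, rank((A - I)^2) = 0. The eigenspace has dimension 4 - 1 = 3, so there are 3 Jordan blocks; the rank sequence gives block sizes [2, 1, 1].

Assembling the blocks gives the Jordan form J above.

J = [[1, 1, 0, 0], [0, 1, 0, 0], [0, 0, 1, 0], [0, 0, 0, 1]]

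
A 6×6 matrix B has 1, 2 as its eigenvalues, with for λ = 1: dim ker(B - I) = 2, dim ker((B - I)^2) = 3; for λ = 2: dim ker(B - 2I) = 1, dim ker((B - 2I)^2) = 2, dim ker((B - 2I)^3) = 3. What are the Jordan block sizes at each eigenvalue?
Jordan blocks: (1, 2), (1, 1), (2, 3)

λ = 1: successive nullity increments [2, 1] count blocks of size ≥ k; block sizes are [2, 1].
λ = 2: successive nullity increments [1, 1, 1] count blocks of size ≥ k; block sizes are [3].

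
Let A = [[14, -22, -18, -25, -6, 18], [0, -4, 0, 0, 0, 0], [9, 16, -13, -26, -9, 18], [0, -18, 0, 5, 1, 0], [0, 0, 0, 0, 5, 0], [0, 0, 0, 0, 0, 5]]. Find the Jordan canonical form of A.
J = [[-4, 0, 0, 0, 0, 0], [0, -4, 0, 0, 0, 0], [0, 0, 5, 1, 0, 0], [0, 0, 0, 5, 1, 0], [0, 0, 0, 0, 5, 0], [0, 0, 0, 0, 0, 5]]

The characteristic polynomial is det(xI - A) = (x - 5)^4(x + 4)^2, so the eigenvalues are -4 (algebraic multiplicity 2), 5 (algebraic multiplicity 4).

For λ = -4: rank(A + 4I) = 4. The eigenspace has dimension 6 - 4 = 2, so there are 2 Jordan blocks; the rank sequence gives block sizes [1, 1].

For λ = 5: rank(A - 5I) = 4, rank((A - 5I)^2) = 3, rank((A - 5I)^3) = 2. The eigenspace has dimension 6 - 4 = 2, so there are 2 Jordan blocks; the rank sequence gives block sizes [3, 1].

Assembling the blocks gives the Jordan form J above.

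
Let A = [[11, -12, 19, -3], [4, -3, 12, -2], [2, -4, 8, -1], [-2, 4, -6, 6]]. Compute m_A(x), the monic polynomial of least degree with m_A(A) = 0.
The characteristic polynomial factors as (x - 6)^2(x - 5)^2. The minimal polynomial is ∏(x - λ)^{k_λ} where k_λ is the size of the largest Jordan block at λ.

For λ = 5: rank(A - 5I) = 2, and the largest Jordan block has size 1 (the smallest k with rank((A - 5I)^k) = rank((A - 5I)^(k+1))).
For λ = 6: rank(A - 6I) = 3, and the largest Jordan block has size 2 (the smallest k with rank((A - 6I)^k) = rank((A - 6I)^(k+1))).

So m_A(x) = (x - 6)^2(x - 5).

m_A(x) = (x - 6)^2(x - 5)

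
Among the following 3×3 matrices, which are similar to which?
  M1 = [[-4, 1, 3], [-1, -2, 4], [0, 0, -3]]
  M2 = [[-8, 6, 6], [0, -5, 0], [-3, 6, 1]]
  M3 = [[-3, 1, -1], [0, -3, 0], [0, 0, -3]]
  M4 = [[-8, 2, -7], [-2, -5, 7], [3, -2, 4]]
3 classes: {M1, M4}, {M2}, {M3}

Characteristic polynomials: χ_{M1} = (x + 3)^3, χ_{M2} = (x + 2)(x + 5)^2, χ_{M3} = (x + 3)^3, χ_{M4} = (x + 3)^3.

{M1, M4}: invariant factors (x + 3)^3.

{M2}: invariant factors x + 5, (x + 2)(x + 5).

{M3}: invariant factors x + 3, (x + 3)^2.

Matrices are similar if and only if their invariant-factor lists agree; the partition into similarity classes is {M1, M4}, {M2}, {M3}.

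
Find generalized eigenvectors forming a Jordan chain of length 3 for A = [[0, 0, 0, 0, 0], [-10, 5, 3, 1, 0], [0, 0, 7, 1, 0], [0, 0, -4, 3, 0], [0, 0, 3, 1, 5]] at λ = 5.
We seek v_1 ∈ ker((A - 5I)^3) \ ker((A - 5I)^2), then set v_{i+1} = (A - 5I) v_i.

One such chain is v_1 = [[0, 0, 0, 1, 0]]^T, v_2 = [[0, 1, 1, -2, 1]]^T, v_3 = [[0, 1, 0, 0, 1]]^T. Check: (A - 5I) v_3 = [[0, 0, 0, 0, 0]]^T = 0.

v_1 = [[0, 0, 0, 1, 0]]^T, v_2 = [[0, 1, 1, -2, 1]]^T, v_3 = [[0, 1, 0, 0, 1]]^T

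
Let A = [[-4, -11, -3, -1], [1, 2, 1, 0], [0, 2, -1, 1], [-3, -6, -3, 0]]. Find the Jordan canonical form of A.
The characteristic polynomial is det(xI - A) = x(x + 1)^3, so the eigenvalues are -1 (algebraic multiplicity 3), 0 (algebraic multiplicity 1).

For λ = -1: rank(A + I) = 3, rank((A + I)^2) = 2, rank((A + I)^3) = 1. The eigenspace has dimension 4 - 3 = 1, so there is 1 Jordan block; the rank sequence gives block sizes [3].

For λ = 0: algebraic multiplicity 1 gives one 1×1 block.

Assembling the blocks gives the Jordan form J above.

J = [[-1, 1, 0, 0], [0, -1, 1, 0], [0, 0, -1, 0], [0, 0, 0, 0]]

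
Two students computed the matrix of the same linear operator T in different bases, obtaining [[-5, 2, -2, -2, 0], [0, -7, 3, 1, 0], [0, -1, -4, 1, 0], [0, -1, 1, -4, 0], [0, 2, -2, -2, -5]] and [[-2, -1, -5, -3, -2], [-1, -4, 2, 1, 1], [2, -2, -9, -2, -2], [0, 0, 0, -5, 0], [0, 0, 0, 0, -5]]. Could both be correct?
Yes.

Two matrices over a field are similar if and only if they have the same invariant factors.

Both A and B have characteristic polynomial (x + 5)^5 and minimal polynomial (x + 5)^3. Computing further, both have invariant factors x + 5, x + 5, (x + 5)^3. Hence A and B are similar.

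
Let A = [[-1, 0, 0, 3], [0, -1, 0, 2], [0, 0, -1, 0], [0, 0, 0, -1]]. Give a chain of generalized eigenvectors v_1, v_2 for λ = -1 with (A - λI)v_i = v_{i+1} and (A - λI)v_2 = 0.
v_1 = [[2, 2, 2, 1]]^T, v_2 = [[3, 2, 0, 0]]^T

We seek v_1 ∈ ker((A + I)^2) \ ker(A + I), then set v_{i+1} = (A + I) v_i.

One such chain is v_1 = [[2, 2, 2, 1]]^T, v_2 = [[3, 2, 0, 0]]^T. Check: (A + I) v_2 = [[0, 0, 0, 0]]^T = 0.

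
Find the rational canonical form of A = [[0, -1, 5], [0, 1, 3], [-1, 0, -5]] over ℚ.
The invariant factors of A (the non-unit diagonal entries of the Smith normal form of xI - A over ℚ[x]) are (x + 2)(x^2 + 2x - 4), each dividing the next. The characteristic polynomial is their product, (x + 2)(x^2 + 2x - 4).

The rational canonical form is the block-diagonal matrix of companion matrices C(f_i):
R = [[0, 0, 8], [1, 0, 0], [0, 1, -4]].

Note the characteristic polynomial does not split into linear factors over ℚ, so A has no Jordan form over ℚ; the rational canonical form exists over any field.

R = [[0, 0, 8], [1, 0, 0], [0, 1, -4]]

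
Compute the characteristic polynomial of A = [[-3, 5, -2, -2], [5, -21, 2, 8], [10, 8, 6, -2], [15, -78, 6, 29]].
xI - A = [[x + 3, -5, 2, 2], [-5, x + 21, -2, -8], [-10, -8, x - 6, 2], [-15, 78, -6, x - 29]].

Expanding det(xI - A) along the first row:
det(xI - A) = + (x + 3)·det([[x + 21, -2, -8], [-8, x - 6, 2], [78, -6, x - 29]]) - (-5)·det([[-5, -2, -8], [-10, x - 6, 2], [-15, -6, x - 29]]) + (2)·det([[-5, x + 21, -8], [-10, -8, 2], [-15, 78, x - 29]]) - (2)·det([[-5, x + 21, -2], [-10, -8, x - 6], [-15, 78, -6]]).

Evaluating gives χ_A(x) = x^4 - 11x^3 + 42x^2 - 68x + 40 = (x - 5)(x - 2)^3.

χ_A(x) = (x - 5)(x - 2)^3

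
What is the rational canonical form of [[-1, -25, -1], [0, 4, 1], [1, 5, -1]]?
The invariant factors of A (the non-unit diagonal entries of the Smith normal form of xI - A over ℚ[x]) are (x - 4)(x - 1)(x + 3), each dividing the next. The characteristic polynomial is their product, (x - 4)(x - 1)(x + 3).

The rational canonical form is the block-diagonal matrix of companion matrices C(f_i):
R = [[0, 0, -12], [1, 0, 11], [0, 1, 2]].

R = [[0, 0, -12], [1, 0, 11], [0, 1, 2]]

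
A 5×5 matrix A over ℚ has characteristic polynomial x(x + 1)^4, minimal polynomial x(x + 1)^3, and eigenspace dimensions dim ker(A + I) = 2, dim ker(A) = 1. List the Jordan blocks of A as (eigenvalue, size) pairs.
Jordan blocks: (-1, 3), (-1, 1), (0, 1)

λ = -1: algebraic multiplicity 4 (exponent in χ_A), largest block size 3 (exponent in m_A), 2 blocks (geometric multiplicity). These force block sizes [3, 1].
λ = 0: algebraic multiplicity 1 (exponent in χ_A), largest block size 1 (exponent in m_A), 1 block (geometric multiplicity). This forces block sizes [1].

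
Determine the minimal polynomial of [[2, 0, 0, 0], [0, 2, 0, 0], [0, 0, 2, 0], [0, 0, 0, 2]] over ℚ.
m_A(x) = x - 2

The characteristic polynomial factors as (x - 2)^4. The minimal polynomial is ∏(x - λ)^{k_λ} where k_λ is the size of the largest Jordan block at λ.

For λ = 2: rank(A - 2I) = 0, and the largest Jordan block has size 1 (the smallest k with rank((A - 2I)^k) = rank((A - 2I)^(k+1))).

So m_A(x) = x - 2.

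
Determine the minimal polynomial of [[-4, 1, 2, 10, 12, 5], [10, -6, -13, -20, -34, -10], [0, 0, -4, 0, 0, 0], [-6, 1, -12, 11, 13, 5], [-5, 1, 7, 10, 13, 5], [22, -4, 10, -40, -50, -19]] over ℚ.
The characteristic polynomial factors as (x - 1)^3(x + 4)^3. The minimal polynomial is ∏(x - λ)^{k_λ} where k_λ is the size of the largest Jordan block at λ.

For λ = -4: rank(A + 4I) = 5, and the largest Jordan block has size 3 (the smallest k with rank((A + 4I)^k) = rank((A + 4I)^(k+1))).
For λ = 1: rank(A - I) = 4, and the largest Jordan block has size 2 (the smallest k with rank((A - I)^k) = rank((A - I)^(k+1))).

So m_A(x) = (x - 1)^2(x + 4)^3.

m_A(x) = (x - 1)^2(x + 4)^3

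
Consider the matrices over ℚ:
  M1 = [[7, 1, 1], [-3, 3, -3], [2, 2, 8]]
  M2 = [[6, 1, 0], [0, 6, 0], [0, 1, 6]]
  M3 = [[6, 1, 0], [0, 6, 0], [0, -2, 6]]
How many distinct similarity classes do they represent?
1 class: {M1, M2, M3}

Characteristic polynomials: χ_{M1} = (x - 6)^3, χ_{M2} = (x - 6)^3, χ_{M3} = (x - 6)^3.

{M1, M2, M3}: invariant factors x - 6, (x - 6)^2.

Matrices are similar if and only if their invariant-factor lists agree; the partition into similarity classes is {M1, M2, M3}.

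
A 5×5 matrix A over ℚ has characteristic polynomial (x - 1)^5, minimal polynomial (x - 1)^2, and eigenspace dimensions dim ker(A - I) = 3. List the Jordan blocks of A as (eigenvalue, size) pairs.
λ = 1: algebraic multiplicity 5 (exponent in χ_A), largest block size 2 (exponent in m_A), 3 blocks (geometric multiplicity). These force block sizes [2, 2, 1].

Jordan blocks: (1, 2), (1, 2), (1, 1)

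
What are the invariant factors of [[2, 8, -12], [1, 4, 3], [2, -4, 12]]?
x - 6, (x - 6)^2

The Jordan structure of A has elementary divisors (x - 6)^2, (x - 6). Arranging the block sizes at each eigenvalue in decreasing order and taking row products gives the invariant factors.

Invariant factors (smallest first, each dividing the next): x - 6, (x - 6)^2.

Check: the last factor (x - 6)^2 is the minimal polynomial, and the product (x - 6)^3 is the characteristic polynomial.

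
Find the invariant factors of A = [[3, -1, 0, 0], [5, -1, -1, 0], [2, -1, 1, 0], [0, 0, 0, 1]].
The Jordan structure of A has elementary divisors (x - 1)^3, (x - 1). Arranging the block sizes at each eigenvalue in decreasing order and taking row products gives the invariant factors.

Invariant factors (smallest first, each dividing the next): x - 1, (x - 1)^3.

Check: the last factor (x - 1)^3 is the minimal polynomial, and the product (x - 1)^4 is the characteristic polynomial.

x - 1, (x - 1)^3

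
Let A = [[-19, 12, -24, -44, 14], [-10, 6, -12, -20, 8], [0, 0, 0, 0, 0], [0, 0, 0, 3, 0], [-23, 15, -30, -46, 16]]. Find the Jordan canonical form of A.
The characteristic polynomial is det(xI - A) = x^3(x - 3)^2, so the eigenvalues are 0 (algebraic multiplicity 3), 3 (algebraic multiplicity 2).

For λ = 0: rank(A) = 3, rank(A^2) = 2. The eigenspace has dimension 5 - 3 = 2, so there are 2 Jordan blocks; the rank sequence gives block sizes [2, 1].

For λ = 3: rank(A - 3I) = 3. The eigenspace has dimension 5 - 3 = 2, so there are 2 Jordan blocks; the rank sequence gives block sizes [1, 1].

Assembling the blocks gives the Jordan form J above.

J = [[0, 1, 0, 0, 0], [0, 0, 0, 0, 0], [0, 0, 0, 0, 0], [0, 0, 0, 3, 0], [0, 0, 0, 0, 3]]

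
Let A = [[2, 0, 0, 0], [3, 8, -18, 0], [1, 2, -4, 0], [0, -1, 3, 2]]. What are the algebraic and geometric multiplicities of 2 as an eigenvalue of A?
algebraic multiplicity 4, geometric multiplicity 2

The characteristic polynomial is (x - 2)^4, so the factor x - 2 appears with exponent 4: the algebraic multiplicity is 4.

rank(A - 2I) = 2, so the eigenspace has dimension 4 - 2 = 2: the geometric multiplicity is 2.

Since 2 < 4, A is not diagonalizable.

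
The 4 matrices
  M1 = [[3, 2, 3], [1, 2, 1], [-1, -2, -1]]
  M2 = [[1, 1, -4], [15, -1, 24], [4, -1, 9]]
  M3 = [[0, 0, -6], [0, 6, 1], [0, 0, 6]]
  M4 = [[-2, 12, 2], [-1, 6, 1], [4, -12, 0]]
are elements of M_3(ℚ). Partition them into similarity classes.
3 classes: {M1, M4}, {M2}, {M3}

Characteristic polynomials: χ_{M1} = x(x - 2)^2, χ_{M2} = (x - 5)(x - 2)^2, χ_{M3} = x(x - 6)^2, χ_{M4} = x(x - 2)^2.

{M1, M4}: invariant factors x(x - 2)^2.

{M2}: invariant factors (x - 5)(x - 2)^2.

{M3}: invariant factors x(x - 6)^2.

Matrices are similar if and only if their invariant-factor lists agree; the partition into similarity classes is {M1, M4}, {M2}, {M3}.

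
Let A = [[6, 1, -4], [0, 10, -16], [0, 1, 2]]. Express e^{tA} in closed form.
A has Jordan form J = [[6, 1, 0], [0, 6, 0], [0, 0, 6]] with A = PJP^{-1}, so e^{tA} = P e^{tJ} P^{-1}.

For a Jordan block J_k(λ), e^{tJ_k(λ)} = e^{λt} · (I + tN + t^2 N^2/2! + ... + t^{k-1} N^{k-1}/(k-1)!) where N is the nilpotent superdiagonal part.

Assembling the blocks and conjugating back gives the entries of e^{tA} as shown above.

e^{tA} = [[e^{6*t}, t*e^{6*t}, -4*t*e^{6*t}], [0, (4*t + 1)*e^{6*t}, -16*t*e^{6*t}], [0, t*e^{6*t}, (1 - 4*t)*e^{6*t}]]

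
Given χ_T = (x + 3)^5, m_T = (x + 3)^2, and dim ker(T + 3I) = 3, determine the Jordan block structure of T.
λ = -3: algebraic multiplicity 5 (exponent in χ_T), largest block size 2 (exponent in m_T), 3 blocks (geometric multiplicity). These force block sizes [2, 2, 1].

Jordan blocks: (-3, 2), (-3, 2), (-3, 1)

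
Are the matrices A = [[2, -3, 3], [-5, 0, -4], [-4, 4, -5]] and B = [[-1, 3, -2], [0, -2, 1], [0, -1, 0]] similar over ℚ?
Two matrices over a field are similar if and only if they have the same invariant factors.

Both A and B have characteristic polynomial (x + 1)^3 and minimal polynomial (x + 1)^3. Computing further, both have invariant factors (x + 1)^3. Hence A and B are similar.

Yes.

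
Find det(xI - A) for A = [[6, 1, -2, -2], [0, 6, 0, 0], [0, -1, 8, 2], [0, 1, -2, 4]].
χ_A(x) = (x - 6)^4

xI - A = [[x - 6, -1, 2, 2], [0, x - 6, 0, 0], [0, 1, x - 8, -2], [0, -1, 2, x - 4]].

Expanding det(xI - A) along the first row:
det(xI - A) = + (x - 6)·det([[x - 6, 0, 0], [1, x - 8, -2], [-1, 2, x - 4]]) - (-1)·det([[0, 0, 0], [0, x - 8, -2], [0, 2, x - 4]]) + (2)·det([[0, x - 6, 0], [0, 1, -2], [0, -1, x - 4]]) - (2)·det([[0, x - 6, 0], [0, 1, x - 8], [0, -1, 2]]).

Evaluating gives χ_A(x) = x^4 - 24x^3 + 216x^2 - 864x + 1296 = (x - 6)^4.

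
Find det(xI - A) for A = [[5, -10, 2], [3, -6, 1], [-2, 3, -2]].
xI - A = [[x - 5, 10, -2], [-3, x + 6, -1], [2, -3, x + 2]].

Expanding det(xI - A) along the first row:
det(xI - A) = + (x - 5)·det([[x + 6, -1], [-3, x + 2]]) - (10)·det([[-3, -1], [2, x + 2]]) + (-2)·det([[-3, x + 6], [2, -3]]).

Evaluating gives χ_A(x) = x^3 + 3x^2 + 3x + 1 = (x + 1)^3.

χ_A(x) = (x + 1)^3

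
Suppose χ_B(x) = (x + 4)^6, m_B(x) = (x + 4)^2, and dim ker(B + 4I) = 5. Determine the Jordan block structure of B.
λ = -4: algebraic multiplicity 6 (exponent in χ_B), largest block size 2 (exponent in m_B), 5 blocks (geometric multiplicity). These force block sizes [2, 1, 1, 1, 1].

Jordan blocks: (-4, 2), (-4, 1), (-4, 1), (-4, 1), (-4, 1)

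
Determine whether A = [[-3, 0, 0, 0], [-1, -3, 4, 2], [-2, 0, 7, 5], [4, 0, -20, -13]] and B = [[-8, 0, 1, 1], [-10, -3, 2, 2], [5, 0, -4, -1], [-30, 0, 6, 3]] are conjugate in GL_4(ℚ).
No.

Both have characteristic polynomial (x + 3)^4 and minimal polynomial (x + 3)^2. But rank(A + 3I) = 2 for A while rank(B + 3I) = 1 for B, so the number of Jordan blocks at λ = -3 differs. A and B are not similar.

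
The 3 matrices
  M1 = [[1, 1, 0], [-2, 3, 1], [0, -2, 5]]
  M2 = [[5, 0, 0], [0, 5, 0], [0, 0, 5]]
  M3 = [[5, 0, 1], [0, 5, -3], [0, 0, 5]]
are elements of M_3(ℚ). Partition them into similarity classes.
3 classes: {M1}, {M2}, {M3}

Characteristic polynomials: χ_{M1} = (x - 3)^3, χ_{M2} = (x - 5)^3, χ_{M3} = (x - 5)^3.

{M1}: invariant factors (x - 3)^3.

{M2}: invariant factors x - 5, x - 5, x - 5.

{M3}: invariant factors x - 5, (x - 5)^2.

Matrices are similar if and only if their invariant-factor lists agree; the partition into similarity classes is {M1}, {M2}, {M3}.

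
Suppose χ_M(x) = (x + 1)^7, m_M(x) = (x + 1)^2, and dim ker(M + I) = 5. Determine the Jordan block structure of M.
Jordan blocks: (-1, 2), (-1, 2), (-1, 1), (-1, 1), (-1, 1)

λ = -1: algebraic multiplicity 7 (exponent in χ_M), largest block size 2 (exponent in m_M), 5 blocks (geometric multiplicity). These force block sizes [2, 2, 1, 1, 1].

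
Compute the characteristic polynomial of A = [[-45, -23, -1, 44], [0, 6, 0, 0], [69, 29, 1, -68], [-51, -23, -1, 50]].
χ_A(x) = x^2(x - 6)^2

xI - A = [[x + 45, 23, 1, -44], [0, x - 6, 0, 0], [-69, -29, x - 1, 68], [51, 23, 1, x - 50]].

Expanding det(xI - A) along the first row:
det(xI - A) = + (x + 45)·det([[x - 6, 0, 0], [-29, x - 1, 68], [23, 1, x - 50]]) - (23)·det([[0, 0, 0], [-69, x - 1, 68], [51, 1, x - 50]]) + (1)·det([[0, x - 6, 0], [-69, -29, 68], [51, 23, x - 50]]) - (-44)·det([[0, x - 6, 0], [-69, -29, x - 1], [51, 23, 1]]).

Evaluating gives χ_A(x) = x^4 - 12x^3 + 36x^2 = x^2(x - 6)^2.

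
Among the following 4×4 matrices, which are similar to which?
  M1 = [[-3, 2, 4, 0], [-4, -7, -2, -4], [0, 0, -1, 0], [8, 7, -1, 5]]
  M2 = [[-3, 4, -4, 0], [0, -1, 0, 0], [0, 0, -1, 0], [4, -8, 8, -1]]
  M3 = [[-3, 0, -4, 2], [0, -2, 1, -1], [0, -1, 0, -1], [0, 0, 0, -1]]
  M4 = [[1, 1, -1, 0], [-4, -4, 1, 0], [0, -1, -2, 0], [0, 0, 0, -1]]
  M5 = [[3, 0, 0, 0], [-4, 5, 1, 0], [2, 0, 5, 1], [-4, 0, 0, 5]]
3 classes: {M1, M3, M4}, {M2}, {M5}

Characteristic polynomials: χ_{M1} = (x + 1)^3(x + 3), χ_{M2} = (x + 1)^3(x + 3), χ_{M3} = (x + 1)^3(x + 3), χ_{M4} = (x + 1)^3(x + 3), χ_{M5} = (x - 5)^3(x - 3).

{M1, M3, M4}: invariant factors x + 1, (x + 1)^2(x + 3).

{M2}: invariant factors x + 1, x + 1, (x + 1)(x + 3).

{M5}: invariant factors (x - 5)^3(x - 3).

Matrices are similar if and only if their invariant-factor lists agree; the partition into similarity classes is {M1, M3, M4}, {M2}, {M5}.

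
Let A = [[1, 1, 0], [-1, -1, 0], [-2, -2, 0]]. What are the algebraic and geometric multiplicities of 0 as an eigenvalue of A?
algebraic multiplicity 3, geometric multiplicity 2

The characteristic polynomial is x^3, so the factor x appears with exponent 3: the algebraic multiplicity is 3.

rank(A) = 1, so the eigenspace has dimension 3 - 1 = 2: the geometric multiplicity is 2.

Since 2 < 3, A is not diagonalizable.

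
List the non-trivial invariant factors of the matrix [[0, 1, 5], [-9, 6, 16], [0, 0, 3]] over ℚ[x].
(x - 3)^3

The Jordan structure of A has elementary divisors (x - 3)^3. Arranging the block sizes at each eigenvalue in decreasing order and taking row products gives the invariant factors.

Invariant factors (smallest first, each dividing the next): (x - 3)^3.

Check: the last factor (x - 3)^3 is the minimal polynomial, and the product (x - 3)^3 is the characteristic polynomial.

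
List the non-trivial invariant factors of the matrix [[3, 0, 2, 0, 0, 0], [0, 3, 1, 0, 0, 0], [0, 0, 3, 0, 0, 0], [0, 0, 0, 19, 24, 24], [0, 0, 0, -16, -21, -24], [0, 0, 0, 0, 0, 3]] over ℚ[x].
x - 3, x - 3, x - 3, (x - 3)^2(x + 5)

The Jordan structure of A has elementary divisors (x + 5), (x - 3)^2, (x - 3), (x - 3), (x - 3). Arranging the block sizes at each eigenvalue in decreasing order and taking row products gives the invariant factors.

Invariant factors (smallest first, each dividing the next): x - 3, x - 3, x - 3, (x - 3)^2(x + 5).

Check: the last factor (x - 3)^2(x + 5) is the minimal polynomial, and the product (x - 3)^5(x + 5) is the characteristic polynomial.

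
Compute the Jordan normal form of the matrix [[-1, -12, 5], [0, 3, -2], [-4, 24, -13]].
J = [[-5, 0, 0], [0, -3, 1], [0, 0, -3]]

The characteristic polynomial is det(xI - A) = (x + 3)^2(x + 5), so the eigenvalues are -5 (algebraic multiplicity 1), -3 (algebraic multiplicity 2).

For λ = -5: algebraic multiplicity 1 gives one 1×1 block.

For λ = -3: rank(A + 3I) = 2, rank((A + 3I)^2) = 1. The eigenspace has dimension 3 - 2 = 1, so there is 1 Jordan block; the rank sequence gives block sizes [2].

Assembling the blocks gives the Jordan form J above.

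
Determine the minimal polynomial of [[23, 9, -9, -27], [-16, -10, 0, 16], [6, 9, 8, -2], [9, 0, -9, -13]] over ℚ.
m_A(x) = (x - 2)^2

The characteristic polynomial factors as (x - 2)^4. The minimal polynomial is ∏(x - λ)^{k_λ} where k_λ is the size of the largest Jordan block at λ.

For λ = 2: rank(A - 2I) = 2, and the largest Jordan block has size 2 (the smallest k with rank((A - 2I)^k) = rank((A - 2I)^(k+1))).

So m_A(x) = (x - 2)^2.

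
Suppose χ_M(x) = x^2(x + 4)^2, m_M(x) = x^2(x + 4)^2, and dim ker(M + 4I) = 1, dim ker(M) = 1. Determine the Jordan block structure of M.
λ = -4: algebraic multiplicity 2 (exponent in χ_M), largest block size 2 (exponent in m_M), 1 block (geometric multiplicity). This forces block sizes [2].
λ = 0: algebraic multiplicity 2 (exponent in χ_M), largest block size 2 (exponent in m_M), 1 block (geometric multiplicity). This forces block sizes [2].

Jordan blocks: (-4, 2), (0, 2)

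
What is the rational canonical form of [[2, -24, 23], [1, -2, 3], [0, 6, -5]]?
R = [[0, 0, 2], [1, 0, -2], [0, 1, -5]]

The invariant factors of A (the non-unit diagonal entries of the Smith normal form of xI - A over ℚ[x]) are (x + 1)(x^2 + 4x - 2), each dividing the next. The characteristic polynomial is their product, (x + 1)(x^2 + 4x - 2).

The rational canonical form is the block-diagonal matrix of companion matrices C(f_i):
R = [[0, 0, 2], [1, 0, -2], [0, 1, -5]].

Note the characteristic polynomial does not split into linear factors over ℚ, so A has no Jordan form over ℚ; the rational canonical form exists over any field.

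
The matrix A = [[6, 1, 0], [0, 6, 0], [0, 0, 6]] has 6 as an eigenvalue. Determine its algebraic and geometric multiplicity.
algebraic multiplicity 3, geometric multiplicity 2

The characteristic polynomial is (x - 6)^3, so the factor x - 6 appears with exponent 3: the algebraic multiplicity is 3.

rank(A - 6I) = 1, so the eigenspace has dimension 3 - 1 = 2: the geometric multiplicity is 2.

Since 2 < 3, A is not diagonalizable.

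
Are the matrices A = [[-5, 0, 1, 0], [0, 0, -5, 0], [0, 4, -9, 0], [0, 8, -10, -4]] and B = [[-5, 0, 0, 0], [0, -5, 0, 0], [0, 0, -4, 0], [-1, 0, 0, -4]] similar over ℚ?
Both have characteristic polynomial (x + 4)^2(x + 5)^2, but the minimal polynomial of A is (x + 4)(x + 5)^2 while the minimal polynomial of B is (x + 4)(x + 5). The minimal polynomial is a similarity invariant, so A and B are not similar.

No.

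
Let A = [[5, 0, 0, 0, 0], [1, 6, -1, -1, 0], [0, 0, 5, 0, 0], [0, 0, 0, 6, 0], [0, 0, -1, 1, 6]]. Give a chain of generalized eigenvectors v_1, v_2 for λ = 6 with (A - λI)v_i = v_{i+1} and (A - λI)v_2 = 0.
We seek v_1 ∈ ker((A - 6I)^2) \ ker(A - 6I), then set v_{i+1} = (A - 6I) v_i.

One such chain is v_1 = [[0, 0, 0, 1, 0]]^T, v_2 = [[0, -1, 0, 0, 1]]^T. Check: (A - 6I) v_2 = [[0, 0, 0, 0, 0]]^T = 0.

v_1 = [[0, 0, 0, 1, 0]]^T, v_2 = [[0, -1, 0, 0, 1]]^T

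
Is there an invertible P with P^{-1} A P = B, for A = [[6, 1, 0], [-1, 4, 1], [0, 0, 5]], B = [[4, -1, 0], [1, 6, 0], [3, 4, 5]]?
Two matrices over a field are similar if and only if they have the same invariant factors.

Both A and B have characteristic polynomial (x - 5)^3 and minimal polynomial (x - 5)^3. Computing further, both have invariant factors (x - 5)^3. Hence A and B are similar.

Yes.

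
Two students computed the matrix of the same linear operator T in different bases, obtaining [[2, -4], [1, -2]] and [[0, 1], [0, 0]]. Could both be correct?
Yes.

Two matrices over a field are similar if and only if they have the same invariant factors.

Both A and B have characteristic polynomial x^2 and minimal polynomial x^2. Computing further, both have invariant factors x^2. Hence A and B are similar.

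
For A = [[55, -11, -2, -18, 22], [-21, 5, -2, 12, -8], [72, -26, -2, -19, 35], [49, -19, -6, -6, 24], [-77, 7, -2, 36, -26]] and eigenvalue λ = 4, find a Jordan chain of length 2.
We seek v_1 ∈ ker((A - 4I)^2) \ ker(A - 4I), then set v_{i+1} = (A - 4I) v_i.

One such chain is v_1 = [[-2, 3, 0, 1, 7]]^T, v_2 = [[1, 1, 4, 3, 1]]^T. Check: (A - 4I) v_2 = [[0, 0, 0, 0, 0]]^T = 0.

v_1 = [[-2, 3, 0, 1, 7]]^T, v_2 = [[1, 1, 4, 3, 1]]^T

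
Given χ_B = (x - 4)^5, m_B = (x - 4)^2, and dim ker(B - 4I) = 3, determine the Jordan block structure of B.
λ = 4: algebraic multiplicity 5 (exponent in χ_B), largest block size 2 (exponent in m_B), 3 blocks (geometric multiplicity). These force block sizes [2, 2, 1].

Jordan blocks: (4, 2), (4, 2), (4, 1)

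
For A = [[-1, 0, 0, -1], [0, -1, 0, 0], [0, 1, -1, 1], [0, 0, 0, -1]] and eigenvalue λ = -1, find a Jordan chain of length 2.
We seek v_1 ∈ ker((A + I)^2) \ ker(A + I), then set v_{i+1} = (A + I) v_i.

One such chain is v_1 = [[0, 1, -1, -1]]^T, v_2 = [[1, 0, 0, 0]]^T. Check: (A + I) v_2 = [[0, 0, 0, 0]]^T = 0.

v_1 = [[0, 1, -1, -1]]^T, v_2 = [[1, 0, 0, 0]]^T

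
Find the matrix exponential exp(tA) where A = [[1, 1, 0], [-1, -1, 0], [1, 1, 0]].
A has Jordan form J = [[0, 1, 0], [0, 0, 0], [0, 0, 0]] with A = PJP^{-1}, so e^{tA} = P e^{tJ} P^{-1}.

For a Jordan block J_k(λ), e^{tJ_k(λ)} = e^{λt} · (I + tN + t^2 N^2/2! + ... + t^{k-1} N^{k-1}/(k-1)!) where N is the nilpotent superdiagonal part.

Assembling the blocks and conjugating back gives the entries of e^{tA} as shown above.

e^{tA} = [[t + 1, t, 0], [-t, 1 - t, 0], [t, t, 1]]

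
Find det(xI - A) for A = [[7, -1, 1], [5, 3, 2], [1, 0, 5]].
χ_A(x) = (x - 5)^3

xI - A = [[x - 7, 1, -1], [-5, x - 3, -2], [-1, 0, x - 5]].

Expanding det(xI - A) along the first row:
det(xI - A) = + (x - 7)·det([[x - 3, -2], [0, x - 5]]) - (1)·det([[-5, -2], [-1, x - 5]]) + (-1)·det([[-5, x - 3], [-1, 0]]).

Evaluating gives χ_A(x) = x^3 - 15x^2 + 75x - 125 = (x - 5)^3.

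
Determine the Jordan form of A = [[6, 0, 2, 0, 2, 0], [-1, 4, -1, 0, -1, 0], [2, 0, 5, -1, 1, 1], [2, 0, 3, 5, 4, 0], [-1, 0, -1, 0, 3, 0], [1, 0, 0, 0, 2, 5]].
The characteristic polynomial is det(xI - A) = (x - 5)^4(x - 4)^2, so the eigenvalues are 4 (algebraic multiplicity 2), 5 (algebraic multiplicity 4).

For λ = 4: rank(A - 4I) = 4. The eigenspace has dimension 6 - 4 = 2, so there are 2 Jordan blocks; the rank sequence gives block sizes [1, 1].

For λ = 5: rank(A - 5I) = 4, rank((A - 5I)^2) = 3, rank((A - 5I)^3) = 2. The eigenspace has dimension 6 - 4 = 2, so there are 2 Jordan blocks; the rank sequence gives block sizes [3, 1].

Assembling the blocks gives the Jordan form J above.

J = [[4, 0, 0, 0, 0, 0], [0, 4, 0, 0, 0, 0], [0, 0, 5, 1, 0, 0], [0, 0, 0, 5, 1, 0], [0, 0, 0, 0, 5, 0], [0, 0, 0, 0, 0, 5]]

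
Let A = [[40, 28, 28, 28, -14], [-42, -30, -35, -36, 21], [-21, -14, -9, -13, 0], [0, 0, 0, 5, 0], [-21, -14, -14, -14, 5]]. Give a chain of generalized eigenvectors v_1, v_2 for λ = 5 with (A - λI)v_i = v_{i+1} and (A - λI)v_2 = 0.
v_1 = [[0, 1, -2, 1, 0]]^T, v_2 = [[0, -1, 1, 0, 0]]^T

We seek v_1 ∈ ker((A - 5I)^2) \ ker(A - 5I), then set v_{i+1} = (A - 5I) v_i.

One such chain is v_1 = [[0, 1, -2, 1, 0]]^T, v_2 = [[0, -1, 1, 0, 0]]^T. Check: (A - 5I) v_2 = [[0, 0, 0, 0, 0]]^T = 0.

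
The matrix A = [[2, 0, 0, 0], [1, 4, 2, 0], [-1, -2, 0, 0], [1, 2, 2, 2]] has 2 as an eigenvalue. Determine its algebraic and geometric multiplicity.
The characteristic polynomial is (x - 2)^4, so the factor x - 2 appears with exponent 4: the algebraic multiplicity is 4.

rank(A - 2I) = 1, so the eigenspace has dimension 4 - 1 = 3: the geometric multiplicity is 3.

Since 3 < 4, A is not diagonalizable.

algebraic multiplicity 4, geometric multiplicity 3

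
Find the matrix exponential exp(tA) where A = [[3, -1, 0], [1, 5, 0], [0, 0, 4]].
A has Jordan form J = [[4, 1, 0], [0, 4, 0], [0, 0, 4]] with A = PJP^{-1}, so e^{tA} = P e^{tJ} P^{-1}.

For a Jordan block J_k(λ), e^{tJ_k(λ)} = e^{λt} · (I + tN + t^2 N^2/2! + ... + t^{k-1} N^{k-1}/(k-1)!) where N is the nilpotent superdiagonal part.

Assembling the blocks and conjugating back gives the entries of e^{tA} as shown above.

e^{tA} = [[(1 - t)*e^{4*t}, -t*e^{4*t}, 0], [t*e^{4*t}, (t + 1)*e^{4*t}, 0], [0, 0, e^{4*t}]]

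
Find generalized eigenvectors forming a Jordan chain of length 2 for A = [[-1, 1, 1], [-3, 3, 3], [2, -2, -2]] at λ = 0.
We seek v_1 ∈ ker(A^2) \ ker(A), then set v_{i+1} = A v_i.

One such chain is v_1 = [[0, 1, 0]]^T, v_2 = [[1, 3, -2]]^T. Check: A v_2 = [[0, 0, 0]]^T = 0.

v_1 = [[0, 1, 0]]^T, v_2 = [[1, 3, -2]]^T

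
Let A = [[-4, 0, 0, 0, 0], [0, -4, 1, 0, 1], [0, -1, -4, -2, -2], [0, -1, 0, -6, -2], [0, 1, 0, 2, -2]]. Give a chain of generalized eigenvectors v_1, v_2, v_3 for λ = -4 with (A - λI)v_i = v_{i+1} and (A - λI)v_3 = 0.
We seek v_1 ∈ ker((A + 4I)^3) \ ker((A + 4I)^2), then set v_{i+1} = (A + 4I) v_i.

One such chain is v_1 = [[0, 0, 1, 0, 0]]^T, v_2 = [[0, 1, 0, 0, 0]]^T, v_3 = [[0, 0, -1, -1, 1]]^T. Check: (A + 4I) v_3 = [[0, 0, 0, 0, 0]]^T = 0.

v_1 = [[0, 0, 1, 0, 0]]^T, v_2 = [[0, 1, 0, 0, 0]]^T, v_3 = [[0, 0, -1, -1, 1]]^T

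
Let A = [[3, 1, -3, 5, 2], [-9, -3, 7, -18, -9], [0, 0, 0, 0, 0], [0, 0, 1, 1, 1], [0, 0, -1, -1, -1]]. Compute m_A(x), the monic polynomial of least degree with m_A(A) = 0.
The characteristic polynomial factors as x^5. The minimal polynomial is ∏(x - λ)^{k_λ} where k_λ is the size of the largest Jordan block at λ.

For λ = 0: rank(A) = 3, and the largest Jordan block has size 3 (the smallest k with rank(A^k) = rank(A^(k+1))).

So m_A(x) = x^3.

m_A(x) = x^3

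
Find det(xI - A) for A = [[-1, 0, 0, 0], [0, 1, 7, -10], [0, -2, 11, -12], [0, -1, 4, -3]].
xI - A = [[x + 1, 0, 0, 0], [0, x - 1, -7, 10], [0, 2, x - 11, 12], [0, 1, -4, x + 3]].

Expanding det(xI - A) along the first row:
det(xI - A) = + (x + 1)·det([[x - 1, -7, 10], [2, x - 11, 12], [1, -4, x + 3]]) - (0)·det([[0, -7, 10], [0, x - 11, 12], [0, -4, x + 3]]) + (0)·det([[0, x - 1, 10], [0, 2, 12], [0, 1, x + 3]]) - (0)·det([[0, x - 1, -7], [0, 2, x - 11], [0, 1, -4]]).

Evaluating gives χ_A(x) = x^4 - 8x^3 + 18x^2 - 27 = (x - 3)^3(x + 1).

χ_A(x) = (x - 3)^3(x + 1)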